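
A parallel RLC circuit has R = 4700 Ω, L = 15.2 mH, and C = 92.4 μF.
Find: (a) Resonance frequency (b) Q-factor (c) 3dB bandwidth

Step 1 — Resonance: ω₀ = 1/√(LC) = 1/√(0.0152·9.24e-05) = 843.8 rad/s.
Step 2 — f₀ = ω₀/(2π) = 134.3 Hz.
Step 3 — Parallel Q: Q = R/(ω₀L) = 4700/(843.8·0.0152) = 366.4.
Step 4 — Bandwidth: Δω = ω₀/Q = 2.303 rad/s; BW = Δω/(2π) = 0.3665 Hz.

(a) f₀ = 134.3 Hz  (b) Q = 366.4  (c) BW = 0.3665 Hz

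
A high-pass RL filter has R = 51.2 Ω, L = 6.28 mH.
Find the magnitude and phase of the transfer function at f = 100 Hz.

Step 1 — Angular frequency: ω = 2π·100 = 628.3 rad/s.
Step 2 — Transfer function: H(jω) = jωL/(R + jωL).
Step 3 — Numerator jωL = j·3.946; denominator R + jωL = 51.2 + j3.946.
Step 4 — H = 0.005904 + j0.07661.
Step 5 — Magnitude: |H| = 0.07684 (-22.3 dB); phase: φ = 85.6°.

|H| = 0.07684 (-22.3 dB), φ = 85.6°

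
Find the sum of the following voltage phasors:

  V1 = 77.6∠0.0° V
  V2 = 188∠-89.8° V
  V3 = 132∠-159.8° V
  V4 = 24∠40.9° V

Step 1 — Convert each phasor to rectangular form:
  V1 = 77.6·(cos(0.0°) + j·sin(0.0°)) = 77.6 V
  V2 = 188·(cos(-89.8°) + j·sin(-89.8°)) = 0.6562 - j188 V
  V3 = 132·(cos(-159.8°) + j·sin(-159.8°)) = -123.9 - j45.58 V
  V4 = 24·(cos(40.9°) + j·sin(40.9°)) = 18.14 + j15.71 V
Step 2 — Sum components: V_total = -27.48 - j217.9 V.
Step 3 — Convert to polar: |V_total| = 219.6 V, ∠V_total = -97.2°.

V_total = 219.6∠-97.2° V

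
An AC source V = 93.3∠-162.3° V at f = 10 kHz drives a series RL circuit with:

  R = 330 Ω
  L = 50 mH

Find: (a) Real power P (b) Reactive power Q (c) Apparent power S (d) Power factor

Step 1 — Angular frequency: ω = 2π·f = 2π·1e+04 = 6.283e+04 rad/s.
Step 2 — Component impedances:
  R: Z = R = 330 Ω
  L: Z = jωL = j·6.283e+04·0.05 = 0 + j3142 Ω
Step 3 — Series combination: Z_total = R + L = 330 + j3142 Ω = 3159∠84.0° Ω.
Step 4 — Source phasor: V = 93.3∠-162.3° V = -88.88 - j28.37 V.
Step 5 — Current: I = V / Z = -0.01187 + j0.02705 A = 0.02954∠113.7° A.
Step 6 — Complex power: S = V·I* = 0.2879 + j2.741 VA.
Step 7 — Real power: P = Re(S) = 0.2879 W.
Step 8 — Reactive power: Q = Im(S) = 2.741 VAR.
Step 9 — Apparent power: |S| = 2.756 VA.
Step 10 — Power factor: PF = P/|S| = 0.1045 (lagging).

(a) P = 0.2879 W  (b) Q = 2.741 VAR  (c) S = 2.756 VA  (d) PF = 0.1045 (lagging)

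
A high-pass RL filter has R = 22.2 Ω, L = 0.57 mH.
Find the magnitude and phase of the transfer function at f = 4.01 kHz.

Step 1 — Angular frequency: ω = 2π·4010 = 2.52e+04 rad/s.
Step 2 — Transfer function: H(jω) = jωL/(R + jωL).
Step 3 — Numerator jωL = j·14.36; denominator R + jωL = 22.2 + j14.36.
Step 4 — H = 0.295 + j0.4561.
Step 5 — Magnitude: |H| = 0.5432 (-5.3 dB); phase: φ = 57.1°.

|H| = 0.5432 (-5.3 dB), φ = 57.1°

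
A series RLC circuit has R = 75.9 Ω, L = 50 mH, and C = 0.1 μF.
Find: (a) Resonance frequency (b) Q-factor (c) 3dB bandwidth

Step 1 — Resonance: ω₀ = 1/√(LC) = 1/√(0.05·1e-07) = 1.414e+04 rad/s.
Step 2 — f₀ = ω₀/(2π) = 2251 Hz.
Step 3 — Series Q: Q = ω₀L/R = 1.414e+04·0.05/75.9 = 9.316.
Step 4 — Bandwidth: Δω = ω₀/Q = 1518 rad/s; BW = Δω/(2π) = 241.6 Hz.

(a) f₀ = 2251 Hz  (b) Q = 9.316  (c) BW = 241.6 Hz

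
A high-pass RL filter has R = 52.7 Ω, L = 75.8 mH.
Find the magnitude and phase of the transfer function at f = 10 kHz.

Step 1 — Angular frequency: ω = 2π·1e+04 = 6.283e+04 rad/s.
Step 2 — Transfer function: H(jω) = jωL/(R + jωL).
Step 3 — Numerator jωL = j·4763; denominator R + jωL = 52.7 + j4763.
Step 4 — H = 0.9999 + j0.01106.
Step 5 — Magnitude: |H| = 0.9999 (-0.0 dB); phase: φ = 0.6°.

|H| = 0.9999 (-0.0 dB), φ = 0.6°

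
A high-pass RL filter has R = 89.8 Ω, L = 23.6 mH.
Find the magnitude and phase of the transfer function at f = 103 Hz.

Step 1 — Angular frequency: ω = 2π·103 = 647.2 rad/s.
Step 2 — Transfer function: H(jω) = jωL/(R + jωL).
Step 3 — Numerator jωL = j·15.27; denominator R + jωL = 89.8 + j15.27.
Step 4 — H = 0.02811 + j0.1653.
Step 5 — Magnitude: |H| = 0.1677 (-15.5 dB); phase: φ = 80.3°.

|H| = 0.1677 (-15.5 dB), φ = 80.3°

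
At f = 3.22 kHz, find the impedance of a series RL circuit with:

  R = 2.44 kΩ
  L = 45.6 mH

Step 1 — Angular frequency: ω = 2π·f = 2π·3220 = 2.023e+04 rad/s.
Step 2 — Component impedances:
  R: Z = R = 2440 Ω
  L: Z = jωL = j·2.023e+04·0.0456 = 0 + j922.6 Ω
Step 3 — Series combination: Z_total = R + L = 2440 + j922.6 Ω = 2609∠20.7° Ω.

Z = 2440 + j922.6 Ω = 2609∠20.7° Ω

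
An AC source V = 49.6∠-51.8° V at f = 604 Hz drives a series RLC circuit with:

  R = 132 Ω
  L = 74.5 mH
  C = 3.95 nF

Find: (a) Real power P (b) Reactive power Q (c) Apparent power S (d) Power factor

Step 1 — Angular frequency: ω = 2π·f = 2π·604 = 3795 rad/s.
Step 2 — Component impedances:
  R: Z = R = 132 Ω
  L: Z = jωL = j·3795·0.0745 = 0 + j282.7 Ω
  C: Z = 1/(jωC) = -j/(ω·C) = 0 - j6.671e+04 Ω
Step 3 — Series combination: Z_total = R + L + C = 132 - j6.643e+04 Ω = 6.643e+04∠-89.9° Ω.
Step 4 — Source phasor: V = 49.6∠-51.8° V = 30.67 - j38.98 V.
Step 5 — Current: I = V / Z = 0.0005877 + j0.0004606 A = 0.0007467∠38.1° A.
Step 6 — Complex power: S = V·I* = 7.36e-05 - j0.03704 VA.
Step 7 — Real power: P = Re(S) = 7.36e-05 W.
Step 8 — Reactive power: Q = Im(S) = -0.03704 VAR.
Step 9 — Apparent power: |S| = 0.03704 VA.
Step 10 — Power factor: PF = P/|S| = 0.001987 (leading).

(a) P = 7.36e-05 W  (b) Q = -0.03704 VAR  (c) S = 0.03704 VA  (d) PF = 0.001987 (leading)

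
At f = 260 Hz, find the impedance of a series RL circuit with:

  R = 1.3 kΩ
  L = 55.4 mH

Step 1 — Angular frequency: ω = 2π·f = 2π·260 = 1634 rad/s.
Step 2 — Component impedances:
  R: Z = R = 1300 Ω
  L: Z = jωL = j·1634·0.0554 = 0 + j90.5 Ω
Step 3 — Series combination: Z_total = R + L = 1300 + j90.5 Ω = 1303∠4.0° Ω.

Z = 1300 + j90.5 Ω = 1303∠4.0° Ω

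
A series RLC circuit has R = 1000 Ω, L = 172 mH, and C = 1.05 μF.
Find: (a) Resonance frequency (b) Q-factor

Step 1 — Resonance condition Im(Z)=0 gives ω₀ = 1/√(LC).
Step 2 — ω₀ = 1/√(0.172·1.05e-06) = 2353 rad/s.
Step 3 — f₀ = ω₀/(2π) = 374.5 Hz.
Step 4 — Series Q: Q = ω₀L/R = 2353·0.172/1000 = 0.4047.

(a) f₀ = 374.5 Hz  (b) Q = 0.4047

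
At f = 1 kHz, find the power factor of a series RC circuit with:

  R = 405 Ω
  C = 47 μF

Step 1 — Angular frequency: ω = 2π·f = 2π·1000 = 6283 rad/s.
Step 2 — Component impedances:
  R: Z = R = 405 Ω
  C: Z = 1/(jωC) = -j/(ω·C) = 0 - j3.386 Ω
Step 3 — Series combination: Z_total = R + C = 405 - j3.386 Ω = 405∠-0.5° Ω.
Step 4 — Power factor: PF = cos(φ) = Re(Z)/|Z| = 405/405 = 1.
Step 5 — Type: Im(Z) = -3.386 ⇒ leading (phase φ = -0.5°).

PF = 1 (leading, φ = -0.5°)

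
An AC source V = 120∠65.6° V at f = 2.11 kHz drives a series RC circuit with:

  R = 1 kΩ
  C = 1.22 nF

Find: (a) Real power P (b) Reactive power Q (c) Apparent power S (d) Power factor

Step 1 — Angular frequency: ω = 2π·f = 2π·2110 = 1.326e+04 rad/s.
Step 2 — Component impedances:
  R: Z = R = 1000 Ω
  C: Z = 1/(jωC) = -j/(ω·C) = 0 - j6.183e+04 Ω
Step 3 — Series combination: Z_total = R + C = 1000 - j6.183e+04 Ω = 6.184e+04∠-89.1° Ω.
Step 4 — Source phasor: V = 120∠65.6° V = 49.57 + j109.3 V.
Step 5 — Current: I = V / Z = -0.001754 + j0.0008302 A = 0.001941∠154.7° A.
Step 6 — Complex power: S = V·I* = 0.003766 - j0.2328 VA.
Step 7 — Real power: P = Re(S) = 0.003766 W.
Step 8 — Reactive power: Q = Im(S) = -0.2328 VAR.
Step 9 — Apparent power: |S| = 0.2329 VA.
Step 10 — Power factor: PF = P/|S| = 0.01617 (leading).

(a) P = 0.003766 W  (b) Q = -0.2328 VAR  (c) S = 0.2329 VA  (d) PF = 0.01617 (leading)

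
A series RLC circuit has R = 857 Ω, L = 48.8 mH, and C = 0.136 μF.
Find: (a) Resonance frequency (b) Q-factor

Step 1 — Resonance condition Im(Z)=0 gives ω₀ = 1/√(LC).
Step 2 — ω₀ = 1/√(0.0488·1.36e-07) = 1.227e+04 rad/s.
Step 3 — f₀ = ω₀/(2π) = 1954 Hz.
Step 4 — Series Q: Q = ω₀L/R = 1.227e+04·0.0488/857 = 0.699.

(a) f₀ = 1954 Hz  (b) Q = 0.699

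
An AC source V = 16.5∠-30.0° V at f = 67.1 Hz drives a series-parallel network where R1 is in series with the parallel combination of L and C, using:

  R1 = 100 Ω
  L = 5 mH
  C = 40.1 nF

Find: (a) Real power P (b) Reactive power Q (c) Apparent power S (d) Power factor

Step 1 — Angular frequency: ω = 2π·f = 2π·67.1 = 421.6 rad/s.
Step 2 — Component impedances:
  R1: Z = R = 100 Ω
  L: Z = jωL = j·421.6·0.005 = 0 + j2.108 Ω
  C: Z = 1/(jωC) = -j/(ω·C) = 0 - j5.915e+04 Ω
Step 3 — Parallel branch: L || C = 1/(1/L + 1/C) = 0 + j2.108 Ω.
Step 4 — Series with R1: Z_total = R1 + (L || C) = 100 + j2.108 Ω = 100∠1.2° Ω.
Step 5 — Source phasor: V = 16.5∠-30.0° V = 14.29 - j8.25 V.
Step 6 — Current: I = V / Z = 0.1411 - j0.08547 A = 0.165∠-31.2° A.
Step 7 — Complex power: S = V·I* = 2.721 + j0.05737 VA.
Step 8 — Real power: P = Re(S) = 2.721 W.
Step 9 — Reactive power: Q = Im(S) = 0.05737 VAR.
Step 10 — Apparent power: |S| = 2.722 VA.
Step 11 — Power factor: PF = P/|S| = 0.9998 (lagging).

(a) P = 2.721 W  (b) Q = 0.05737 VAR  (c) S = 2.722 VA  (d) PF = 0.9998 (lagging)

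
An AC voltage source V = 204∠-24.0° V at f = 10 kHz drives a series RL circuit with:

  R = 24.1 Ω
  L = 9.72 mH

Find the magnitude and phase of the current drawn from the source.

Step 1 — Angular frequency: ω = 2π·f = 2π·1e+04 = 6.283e+04 rad/s.
Step 2 — Component impedances:
  R: Z = R = 24.1 Ω
  L: Z = jωL = j·6.283e+04·0.00972 = 0 + j610.7 Ω
Step 3 — Series combination: Z_total = R + L = 24.1 + j610.7 Ω = 611.2∠87.7° Ω.
Step 4 — Source phasor: V = 204∠-24.0° V = 186.4 - j82.97 V.
Step 5 — Ohm's law: I = V / Z_total = (186.4 - j82.97) / (24.1 + j610.7) = -0.1236 - j0.31 A.
Step 6 — Convert to polar: |I| = 0.3338 A, ∠I = -111.7°.

I = 0.3338∠-111.7° A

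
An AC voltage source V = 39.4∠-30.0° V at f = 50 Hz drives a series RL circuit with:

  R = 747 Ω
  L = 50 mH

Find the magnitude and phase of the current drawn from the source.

Step 1 — Angular frequency: ω = 2π·f = 2π·50 = 314.2 rad/s.
Step 2 — Component impedances:
  R: Z = R = 747 Ω
  L: Z = jωL = j·314.2·0.05 = 0 + j15.71 Ω
Step 3 — Series combination: Z_total = R + L = 747 + j15.71 Ω = 747.2∠1.2° Ω.
Step 4 — Source phasor: V = 39.4∠-30.0° V = 34.12 - j19.7 V.
Step 5 — Ohm's law: I = V / Z_total = (34.12 - j19.7) / (747 + j15.71) = 0.0451 - j0.02732 A.
Step 6 — Convert to polar: |I| = 0.05273 A, ∠I = -31.2°.

I = 0.05273∠-31.2° A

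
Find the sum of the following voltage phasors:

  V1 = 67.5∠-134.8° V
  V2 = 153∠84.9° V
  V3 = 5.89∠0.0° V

Step 1 — Convert each phasor to rectangular form:
  V1 = 67.5·(cos(-134.8°) + j·sin(-134.8°)) = -47.56 - j47.9 V
  V2 = 153·(cos(84.9°) + j·sin(84.9°)) = 13.6 + j152.4 V
  V3 = 5.89·(cos(0.0°) + j·sin(0.0°)) = 5.89 V
Step 2 — Sum components: V_total = -28.07 + j104.5 V.
Step 3 — Convert to polar: |V_total| = 108.2 V, ∠V_total = 105.0°.

V_total = 108.2∠105.0° V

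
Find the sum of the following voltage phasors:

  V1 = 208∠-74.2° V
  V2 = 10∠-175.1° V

Step 1 — Convert each phasor to rectangular form:
  V1 = 208·(cos(-74.2°) + j·sin(-74.2°)) = 56.63 - j200.1 V
  V2 = 10·(cos(-175.1°) + j·sin(-175.1°)) = -9.963 - j0.8542 V
Step 2 — Sum components: V_total = 46.67 - j201 V.
Step 3 — Convert to polar: |V_total| = 206.3 V, ∠V_total = -76.9°.

V_total = 206.3∠-76.9° V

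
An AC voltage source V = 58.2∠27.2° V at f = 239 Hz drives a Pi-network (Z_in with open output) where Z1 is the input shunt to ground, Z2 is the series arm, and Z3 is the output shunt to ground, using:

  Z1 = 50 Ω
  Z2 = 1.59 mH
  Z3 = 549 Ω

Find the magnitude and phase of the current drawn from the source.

Step 1 — Angular frequency: ω = 2π·f = 2π·239 = 1502 rad/s.
Step 2 — Component impedances:
  Z1: Z = R = 50 Ω
  Z2: Z = jωL = j·1502·0.00159 = 0 + j2.388 Ω
  Z3: Z = R = 549 Ω
Step 3 — With open output, the series arm Z2 and the output shunt Z3 appear in series to ground: Z2 + Z3 = 549 + j2.388 Ω.
Step 4 — Parallel with input shunt Z1: Z_in = Z1 || (Z2 + Z3) = 45.83 + j0.01664 Ω = 45.83∠0.0° Ω.
Step 5 — Source phasor: V = 58.2∠27.2° V = 51.76 + j26.6 V.
Step 6 — Ohm's law: I = V / Z_total = (51.76 + j26.6) / (45.83 + j0.01664) = 1.13 + j0.5801 A.
Step 7 — Convert to polar: |I| = 1.27 A, ∠I = 27.2°.

I = 1.27∠27.2° A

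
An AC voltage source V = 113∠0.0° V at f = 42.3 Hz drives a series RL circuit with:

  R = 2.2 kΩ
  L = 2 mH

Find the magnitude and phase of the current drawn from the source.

Step 1 — Angular frequency: ω = 2π·f = 2π·42.3 = 265.8 rad/s.
Step 2 — Component impedances:
  R: Z = R = 2200 Ω
  L: Z = jωL = j·265.8·0.002 = 0 + j0.5316 Ω
Step 3 — Series combination: Z_total = R + L = 2200 + j0.5316 Ω = 2200∠0.0° Ω.
Step 4 — Source phasor: V = 113∠0.0° V = 113 V.
Step 5 — Ohm's law: I = V / Z_total = (113) / (2200 + j0.5316) = 0.05136 - j1.241e-05 A.
Step 6 — Convert to polar: |I| = 0.05136 A, ∠I = -0.0°.

I = 0.05136∠-0.0° A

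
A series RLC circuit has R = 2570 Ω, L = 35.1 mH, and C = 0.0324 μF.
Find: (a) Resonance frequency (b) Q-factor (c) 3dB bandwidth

Step 1 — Resonance: ω₀ = 1/√(LC) = 1/√(0.0351·3.24e-08) = 2.965e+04 rad/s.
Step 2 — f₀ = ω₀/(2π) = 4719 Hz.
Step 3 — Series Q: Q = ω₀L/R = 2.965e+04·0.0351/2570 = 0.405.
Step 4 — Bandwidth: Δω = ω₀/Q = 7.322e+04 rad/s; BW = Δω/(2π) = 1.165e+04 Hz.

(a) f₀ = 4719 Hz  (b) Q = 0.405  (c) BW = 1.165e+04 Hz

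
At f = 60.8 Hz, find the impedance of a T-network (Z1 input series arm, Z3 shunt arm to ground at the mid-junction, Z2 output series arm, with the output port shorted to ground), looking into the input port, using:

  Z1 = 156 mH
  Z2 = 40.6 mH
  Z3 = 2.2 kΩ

Step 1 — Angular frequency: ω = 2π·f = 2π·60.8 = 382 rad/s.
Step 2 — Component impedances:
  Z1: Z = jωL = j·382·0.156 = 0 + j59.59 Ω
  Z2: Z = jωL = j·382·0.0406 = 0 + j15.51 Ω
  Z3: Z = R = 2200 Ω
Step 3 — With the output port shorted to ground, the output series arm Z2 runs from the junction to ground; the shunt arm Z3 also runs from the junction to ground. They appear in parallel: Z3 || Z2 = 0.1093 + j15.51 Ω.
Step 4 — Series with input arm Z1: Z_in = Z1 + (Z3 || Z2) = 0.1093 + j75.1 Ω = 75.1∠89.9° Ω.

Z = 0.1093 + j75.1 Ω = 75.1∠89.9° Ω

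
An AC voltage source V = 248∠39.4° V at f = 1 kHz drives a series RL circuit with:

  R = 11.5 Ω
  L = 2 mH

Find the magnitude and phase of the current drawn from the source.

Step 1 — Angular frequency: ω = 2π·f = 2π·1000 = 6283 rad/s.
Step 2 — Component impedances:
  R: Z = R = 11.5 Ω
  L: Z = jωL = j·6283·0.002 = 0 + j12.57 Ω
Step 3 — Series combination: Z_total = R + L = 11.5 + j12.57 Ω = 17.03∠47.5° Ω.
Step 4 — Source phasor: V = 248∠39.4° V = 191.6 + j157.4 V.
Step 5 — Ohm's law: I = V / Z_total = (191.6 + j157.4) / (11.5 + j12.57) = 14.41 - j2.061 A.
Step 6 — Convert to polar: |I| = 14.56 A, ∠I = -8.1°.

I = 14.56∠-8.1° A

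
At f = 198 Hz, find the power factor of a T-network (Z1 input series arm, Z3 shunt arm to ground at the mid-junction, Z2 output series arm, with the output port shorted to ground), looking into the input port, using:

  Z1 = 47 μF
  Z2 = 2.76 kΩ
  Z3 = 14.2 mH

Step 1 — Angular frequency: ω = 2π·f = 2π·198 = 1244 rad/s.
Step 2 — Component impedances:
  Z1: Z = 1/(jωC) = -j/(ω·C) = 0 - j17.1 Ω
  Z2: Z = R = 2760 Ω
  Z3: Z = jωL = j·1244·0.0142 = 0 + j17.67 Ω
Step 3 — With the output port shorted to ground, the output series arm Z2 runs from the junction to ground; the shunt arm Z3 also runs from the junction to ground. They appear in parallel: Z3 || Z2 = 0.1131 + j17.67 Ω.
Step 4 — Series with input arm Z1: Z_in = Z1 + (Z3 || Z2) = 0.1131 + j0.5627 Ω = 0.5739∠78.6° Ω.
Step 5 — Power factor: PF = cos(φ) = Re(Z)/|Z| = 0.11307/0.57393 = 0.197.
Step 6 — Type: Im(Z) = 0.5627 ⇒ lagging (phase φ = 78.6°).

PF = 0.197 (lagging, φ = 78.6°)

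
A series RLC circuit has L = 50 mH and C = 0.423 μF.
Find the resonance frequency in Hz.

Step 1 — Resonance condition Im(Z)=0 gives ω₀ = 1/√(LC).
Step 2 — ω₀ = 1/√(0.05·4.23e-07) = 6876 rad/s.
Step 3 — f₀ = ω₀/(2π) = 1094 Hz.

f₀ = 1094 Hz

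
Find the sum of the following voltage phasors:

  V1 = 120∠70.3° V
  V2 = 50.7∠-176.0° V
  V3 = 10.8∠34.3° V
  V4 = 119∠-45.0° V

Step 1 — Convert each phasor to rectangular form:
  V1 = 120·(cos(70.3°) + j·sin(70.3°)) = 40.45 + j113 V
  V2 = 50.7·(cos(-176.0°) + j·sin(-176.0°)) = -50.58 - j3.537 V
  V3 = 10.8·(cos(34.3°) + j·sin(34.3°)) = 8.922 + j6.086 V
  V4 = 119·(cos(-45.0°) + j·sin(-45.0°)) = 84.15 - j84.15 V
Step 2 — Sum components: V_total = 82.94 + j31.38 V.
Step 3 — Convert to polar: |V_total| = 88.68 V, ∠V_total = 20.7°.

V_total = 88.68∠20.7° V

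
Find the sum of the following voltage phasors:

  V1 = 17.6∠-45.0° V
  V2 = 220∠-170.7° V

Step 1 — Convert each phasor to rectangular form:
  V1 = 17.6·(cos(-45.0°) + j·sin(-45.0°)) = 12.45 - j12.45 V
  V2 = 220·(cos(-170.7°) + j·sin(-170.7°)) = -217.1 - j35.55 V
Step 2 — Sum components: V_total = -204.7 - j48 V.
Step 3 — Convert to polar: |V_total| = 210.2 V, ∠V_total = -166.8°.

V_total = 210.2∠-166.8° V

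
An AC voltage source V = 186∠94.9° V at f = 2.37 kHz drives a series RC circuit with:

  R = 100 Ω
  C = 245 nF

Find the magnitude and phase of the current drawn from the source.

Step 1 — Angular frequency: ω = 2π·f = 2π·2370 = 1.489e+04 rad/s.
Step 2 — Component impedances:
  R: Z = R = 100 Ω
  C: Z = 1/(jωC) = -j/(ω·C) = 0 - j274.1 Ω
Step 3 — Series combination: Z_total = R + C = 100 - j274.1 Ω = 291.8∠-70.0° Ω.
Step 4 — Source phasor: V = 186∠94.9° V = -15.89 + j185.3 V.
Step 5 — Ohm's law: I = V / Z_total = (-15.89 + j185.3) / (100 - j274.1) = -0.6154 + j0.1665 A.
Step 6 — Convert to polar: |I| = 0.6375 A, ∠I = 164.9°.

I = 0.6375∠164.9° A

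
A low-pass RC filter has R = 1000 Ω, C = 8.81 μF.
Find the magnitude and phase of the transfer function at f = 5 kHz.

Step 1 — Angular frequency: ω = 2π·5000 = 3.142e+04 rad/s.
Step 2 — Transfer function: H(jω) = 1/(1 + jωRC).
Step 3 — Denominator: 1 + jωRC = 1 + j·3.142e+04·1000·8.81e-06 = 1 + j276.8.
Step 4 — H = 1.305e-05 - j0.003613.
Step 5 — Magnitude: |H| = 0.003613 (-48.8 dB); phase: φ = -89.8°.

|H| = 0.003613 (-48.8 dB), φ = -89.8°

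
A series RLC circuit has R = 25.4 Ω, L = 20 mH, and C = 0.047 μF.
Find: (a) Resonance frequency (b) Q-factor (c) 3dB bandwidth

Step 1 — Resonance: ω₀ = 1/√(LC) = 1/√(0.02·4.7e-08) = 3.262e+04 rad/s.
Step 2 — f₀ = ω₀/(2π) = 5191 Hz.
Step 3 — Series Q: Q = ω₀L/R = 3.262e+04·0.02/25.4 = 25.68.
Step 4 — Bandwidth: Δω = ω₀/Q = 1270 rad/s; BW = Δω/(2π) = 202.1 Hz.

(a) f₀ = 5191 Hz  (b) Q = 25.68  (c) BW = 202.1 Hz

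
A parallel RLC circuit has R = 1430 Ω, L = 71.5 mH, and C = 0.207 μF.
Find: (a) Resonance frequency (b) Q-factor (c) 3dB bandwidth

Step 1 — Resonance: ω₀ = 1/√(LC) = 1/√(0.0715·2.07e-07) = 8220 rad/s.
Step 2 — f₀ = ω₀/(2π) = 1308 Hz.
Step 3 — Parallel Q: Q = R/(ω₀L) = 1430/(8220·0.0715) = 2.433.
Step 4 — Bandwidth: Δω = ω₀/Q = 3378 rad/s; BW = Δω/(2π) = 537.7 Hz.

(a) f₀ = 1308 Hz  (b) Q = 2.433  (c) BW = 537.7 Hz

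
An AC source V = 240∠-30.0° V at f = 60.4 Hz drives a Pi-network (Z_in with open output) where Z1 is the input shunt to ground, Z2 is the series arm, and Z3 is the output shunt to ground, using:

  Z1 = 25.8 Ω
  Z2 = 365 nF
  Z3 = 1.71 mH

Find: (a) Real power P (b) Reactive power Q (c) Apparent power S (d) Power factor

Step 1 — Angular frequency: ω = 2π·f = 2π·60.4 = 379.5 rad/s.
Step 2 — Component impedances:
  Z1: Z = R = 25.8 Ω
  Z2: Z = 1/(jωC) = -j/(ω·C) = 0 - j7219 Ω
  Z3: Z = jωL = j·379.5·0.00171 = 0 + j0.649 Ω
Step 3 — With open output, the series arm Z2 and the output shunt Z3 appear in series to ground: Z2 + Z3 = 0 - j7219 Ω.
Step 4 — Parallel with input shunt Z1: Z_in = Z1 || (Z2 + Z3) = 25.8 - j0.09221 Ω = 25.8∠-0.2° Ω.
Step 5 — Source phasor: V = 240∠-30.0° V = 207.8 - j120 V.
Step 6 — Current: I = V / Z = 8.073 - j4.622 A = 9.302∠-29.8° A.
Step 7 — Complex power: S = V·I* = 2233 - j7.979 VA.
Step 8 — Real power: P = Re(S) = 2233 W.
Step 9 — Reactive power: Q = Im(S) = -7.979 VAR.
Step 10 — Apparent power: |S| = 2233 VA.
Step 11 — Power factor: PF = P/|S| = 1 (leading).

(a) P = 2233 W  (b) Q = -7.979 VAR  (c) S = 2233 VA  (d) PF = 1 (leading)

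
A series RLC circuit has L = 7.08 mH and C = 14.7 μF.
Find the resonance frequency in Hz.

Step 1 — Resonance condition Im(Z)=0 gives ω₀ = 1/√(LC).
Step 2 — ω₀ = 1/√(0.00708·1.47e-05) = 3100 rad/s.
Step 3 — f₀ = ω₀/(2π) = 493.3 Hz.

f₀ = 493.3 Hz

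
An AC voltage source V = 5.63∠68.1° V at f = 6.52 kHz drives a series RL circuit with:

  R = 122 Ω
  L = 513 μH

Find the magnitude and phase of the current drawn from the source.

Step 1 — Angular frequency: ω = 2π·f = 2π·6520 = 4.097e+04 rad/s.
Step 2 — Component impedances:
  R: Z = R = 122 Ω
  L: Z = jωL = j·4.097e+04·0.000513 = 0 + j21.02 Ω
Step 3 — Series combination: Z_total = R + L = 122 + j21.02 Ω = 123.8∠9.8° Ω.
Step 4 — Source phasor: V = 5.63∠68.1° V = 2.1 + j5.224 V.
Step 5 — Ohm's law: I = V / Z_total = (2.1 + j5.224) / (122 + j21.02) = 0.02388 + j0.0387 A.
Step 6 — Convert to polar: |I| = 0.04548 A, ∠I = 58.3°.

I = 0.04548∠58.3° A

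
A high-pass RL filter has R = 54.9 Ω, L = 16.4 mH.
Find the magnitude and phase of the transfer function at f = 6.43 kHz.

Step 1 — Angular frequency: ω = 2π·6430 = 4.04e+04 rad/s.
Step 2 — Transfer function: H(jω) = jωL/(R + jωL).
Step 3 — Numerator jωL = j·662.6; denominator R + jωL = 54.9 + j662.6.
Step 4 — H = 0.9932 + j0.08229.
Step 5 — Magnitude: |H| = 0.9966 (-0.0 dB); phase: φ = 4.7°.

|H| = 0.9966 (-0.0 dB), φ = 4.7°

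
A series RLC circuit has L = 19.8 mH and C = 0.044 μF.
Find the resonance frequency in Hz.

Step 1 — Resonance condition Im(Z)=0 gives ω₀ = 1/√(LC).
Step 2 — ω₀ = 1/√(0.0198·4.4e-08) = 3.388e+04 rad/s.
Step 3 — f₀ = ω₀/(2π) = 5392 Hz.

f₀ = 5392 Hz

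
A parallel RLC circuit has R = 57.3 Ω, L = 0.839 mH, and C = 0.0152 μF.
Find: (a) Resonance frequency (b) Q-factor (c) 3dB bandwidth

Step 1 — Resonance: ω₀ = 1/√(LC) = 1/√(0.000839·1.52e-08) = 2.8e+05 rad/s.
Step 2 — f₀ = ω₀/(2π) = 4.457e+04 Hz.
Step 3 — Parallel Q: Q = R/(ω₀L) = 57.3/(2.8e+05·0.000839) = 0.2439.
Step 4 — Bandwidth: Δω = ω₀/Q = 1.148e+06 rad/s; BW = Δω/(2π) = 1.827e+05 Hz.

(a) f₀ = 4.457e+04 Hz  (b) Q = 0.2439  (c) BW = 1.827e+05 Hz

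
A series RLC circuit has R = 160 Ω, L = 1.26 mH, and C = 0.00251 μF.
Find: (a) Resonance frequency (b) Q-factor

Step 1 — Resonance condition Im(Z)=0 gives ω₀ = 1/√(LC).
Step 2 — ω₀ = 1/√(0.00126·2.51e-09) = 5.623e+05 rad/s.
Step 3 — f₀ = ω₀/(2π) = 8.949e+04 Hz.
Step 4 — Series Q: Q = ω₀L/R = 5.623e+05·0.00126/160 = 4.428.

(a) f₀ = 8.949e+04 Hz  (b) Q = 4.428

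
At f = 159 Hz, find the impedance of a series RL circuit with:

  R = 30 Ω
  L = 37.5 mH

Step 1 — Angular frequency: ω = 2π·f = 2π·159 = 999 rad/s.
Step 2 — Component impedances:
  R: Z = R = 30 Ω
  L: Z = jωL = j·999·0.0375 = 0 + j37.46 Ω
Step 3 — Series combination: Z_total = R + L = 30 + j37.46 Ω = 47.99∠51.3° Ω.

Z = 30 + j37.46 Ω = 47.99∠51.3° Ω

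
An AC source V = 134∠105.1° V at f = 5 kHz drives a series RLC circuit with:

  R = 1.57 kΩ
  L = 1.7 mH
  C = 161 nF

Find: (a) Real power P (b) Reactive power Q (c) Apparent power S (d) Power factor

Step 1 — Angular frequency: ω = 2π·f = 2π·5000 = 3.142e+04 rad/s.
Step 2 — Component impedances:
  R: Z = R = 1570 Ω
  L: Z = jωL = j·3.142e+04·0.0017 = 0 + j53.41 Ω
  C: Z = 1/(jωC) = -j/(ω·C) = 0 - j197.7 Ω
Step 3 — Series combination: Z_total = R + L + C = 1570 - j144.3 Ω = 1577∠-5.3° Ω.
Step 4 — Source phasor: V = 134∠105.1° V = -34.91 + j129.4 V.
Step 5 — Current: I = V / Z = -0.02956 + j0.07969 A = 0.08499∠110.4° A.
Step 6 — Complex power: S = V·I* = 11.34 - j1.042 VA.
Step 7 — Real power: P = Re(S) = 11.34 W.
Step 8 — Reactive power: Q = Im(S) = -1.042 VAR.
Step 9 — Apparent power: |S| = 11.39 VA.
Step 10 — Power factor: PF = P/|S| = 0.9958 (leading).

(a) P = 11.34 W  (b) Q = -1.042 VAR  (c) S = 11.39 VA  (d) PF = 0.9958 (leading)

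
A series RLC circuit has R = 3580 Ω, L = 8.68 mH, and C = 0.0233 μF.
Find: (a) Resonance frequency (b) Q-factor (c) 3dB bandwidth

Step 1 — Resonance condition Im(Z)=0 gives ω₀ = 1/√(LC).
Step 2 — ω₀ = 1/√(0.00868·2.33e-08) = 7.032e+04 rad/s.
Step 3 — f₀ = ω₀/(2π) = 1.119e+04 Hz.
Step 4 — Series Q: Q = ω₀L/R = 7.032e+04·0.00868/3580 = 0.1705.
Step 5 — 3dB bandwidth: Δω = ω₀/Q = 4.124e+05 rad/s; BW = Δω/(2π) = 6.564e+04 Hz.

(a) f₀ = 1.119e+04 Hz  (b) Q = 0.1705  (c) BW = 6.564e+04 Hz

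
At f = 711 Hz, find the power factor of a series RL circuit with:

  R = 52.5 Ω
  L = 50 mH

Step 1 — Angular frequency: ω = 2π·f = 2π·711 = 4467 rad/s.
Step 2 — Component impedances:
  R: Z = R = 52.5 Ω
  L: Z = jωL = j·4467·0.05 = 0 + j223.4 Ω
Step 3 — Series combination: Z_total = R + L = 52.5 + j223.4 Ω = 229.5∠76.8° Ω.
Step 4 — Power factor: PF = cos(φ) = Re(Z)/|Z| = 52.5/229.5 = 0.2288.
Step 5 — Type: Im(Z) = 223.4 ⇒ lagging (phase φ = 76.8°).

PF = 0.2288 (lagging, φ = 76.8°)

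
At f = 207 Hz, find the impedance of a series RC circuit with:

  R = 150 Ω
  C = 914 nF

Step 1 — Angular frequency: ω = 2π·f = 2π·207 = 1301 rad/s.
Step 2 — Component impedances:
  R: Z = R = 150 Ω
  C: Z = 1/(jωC) = -j/(ω·C) = 0 - j841.2 Ω
Step 3 — Series combination: Z_total = R + C = 150 - j841.2 Ω = 854.5∠-79.9° Ω.

Z = 150 - j841.2 Ω = 854.5∠-79.9° Ω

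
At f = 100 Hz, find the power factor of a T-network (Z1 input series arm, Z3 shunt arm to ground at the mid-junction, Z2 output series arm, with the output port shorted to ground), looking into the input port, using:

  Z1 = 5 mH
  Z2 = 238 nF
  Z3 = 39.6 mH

Step 1 — Angular frequency: ω = 2π·f = 2π·100 = 628.3 rad/s.
Step 2 — Component impedances:
  Z1: Z = jωL = j·628.3·0.005 = 0 + j3.142 Ω
  Z2: Z = 1/(jωC) = -j/(ω·C) = 0 - j6687 Ω
  Z3: Z = jωL = j·628.3·0.0396 = 0 + j24.88 Ω
Step 3 — With the output port shorted to ground, the output series arm Z2 runs from the junction to ground; the shunt arm Z3 also runs from the junction to ground. They appear in parallel: Z3 || Z2 = 0 + j24.97 Ω.
Step 4 — Series with input arm Z1: Z_in = Z1 + (Z3 || Z2) = 0 + j28.12 Ω = 28.12∠90.0° Ω.
Step 5 — Power factor: PF = cos(φ) = Re(Z)/|Z| = 0/28.12 = 0.
Step 6 — Type: Im(Z) = 28.12 ⇒ lagging (phase φ = 90.0°).

PF = 0 (lagging, φ = 90.0°)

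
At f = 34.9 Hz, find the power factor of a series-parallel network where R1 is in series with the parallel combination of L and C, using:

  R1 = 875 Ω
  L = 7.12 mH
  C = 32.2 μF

Step 1 — Angular frequency: ω = 2π·f = 2π·34.9 = 219.3 rad/s.
Step 2 — Component impedances:
  R1: Z = R = 875 Ω
  L: Z = jωL = j·219.3·0.00712 = 0 + j1.561 Ω
  C: Z = 1/(jωC) = -j/(ω·C) = 0 - j141.6 Ω
Step 3 — Parallel branch: L || C = 1/(1/L + 1/C) = 0 + j1.579 Ω.
Step 4 — Series with R1: Z_total = R1 + (L || C) = 875 + j1.579 Ω = 875∠0.1° Ω.
Step 5 — Power factor: PF = cos(φ) = Re(Z)/|Z| = 875/875 = 1.
Step 6 — Type: Im(Z) = 1.579 ⇒ lagging (phase φ = 0.1°).

PF = 1 (lagging, φ = 0.1°)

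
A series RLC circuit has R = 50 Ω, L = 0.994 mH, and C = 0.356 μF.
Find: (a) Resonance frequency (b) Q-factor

Step 1 — Resonance condition Im(Z)=0 gives ω₀ = 1/√(LC).
Step 2 — ω₀ = 1/√(0.000994·3.56e-07) = 5.316e+04 rad/s.
Step 3 — f₀ = ω₀/(2π) = 8461 Hz.
Step 4 — Series Q: Q = ω₀L/R = 5.316e+04·0.000994/50 = 1.057.

(a) f₀ = 8461 Hz  (b) Q = 1.057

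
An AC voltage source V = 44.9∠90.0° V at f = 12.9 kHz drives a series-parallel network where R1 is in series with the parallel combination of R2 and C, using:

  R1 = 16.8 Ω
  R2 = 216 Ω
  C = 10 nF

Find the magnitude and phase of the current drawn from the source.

Step 1 — Angular frequency: ω = 2π·f = 2π·1.29e+04 = 8.105e+04 rad/s.
Step 2 — Component impedances:
  R1: Z = R = 16.8 Ω
  R2: Z = R = 216 Ω
  C: Z = 1/(jωC) = -j/(ω·C) = 0 - j1234 Ω
Step 3 — Parallel branch: R2 || C = 1/(1/R2 + 1/C) = 209.6 - j36.69 Ω.
Step 4 — Series with R1: Z_total = R1 + (R2 || C) = 226.4 - j36.69 Ω = 229.3∠-9.2° Ω.
Step 5 — Source phasor: V = 44.9∠90.0° V = 0 + j44.9 V.
Step 6 — Ohm's law: I = V / Z_total = (0 + j44.9) / (226.4 - j36.69) = -0.03132 + j0.1933 A.
Step 7 — Convert to polar: |I| = 0.1958 A, ∠I = 99.2°.

I = 0.1958∠99.2° A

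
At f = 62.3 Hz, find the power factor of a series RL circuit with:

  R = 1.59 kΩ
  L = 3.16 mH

Step 1 — Angular frequency: ω = 2π·f = 2π·62.3 = 391.4 rad/s.
Step 2 — Component impedances:
  R: Z = R = 1590 Ω
  L: Z = jωL = j·391.4·0.00316 = 0 + j1.237 Ω
Step 3 — Series combination: Z_total = R + L = 1590 + j1.237 Ω = 1590∠0.0° Ω.
Step 4 — Power factor: PF = cos(φ) = Re(Z)/|Z| = 1590/1590 = 1.
Step 5 — Type: Im(Z) = 1.237 ⇒ lagging (phase φ = 0.0°).

PF = 1 (lagging, φ = 0.0°)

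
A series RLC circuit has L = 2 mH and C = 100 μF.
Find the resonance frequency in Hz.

Step 1 — Resonance condition Im(Z)=0 gives ω₀ = 1/√(LC).
Step 2 — ω₀ = 1/√(0.002·0.0001) = 2236 rad/s.
Step 3 — f₀ = ω₀/(2π) = 355.9 Hz.

f₀ = 355.9 Hz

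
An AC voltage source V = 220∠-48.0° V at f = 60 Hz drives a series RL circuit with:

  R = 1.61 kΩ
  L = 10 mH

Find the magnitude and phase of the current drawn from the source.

Step 1 — Angular frequency: ω = 2π·f = 2π·60 = 377 rad/s.
Step 2 — Component impedances:
  R: Z = R = 1610 Ω
  L: Z = jωL = j·377·0.01 = 0 + j3.77 Ω
Step 3 — Series combination: Z_total = R + L = 1610 + j3.77 Ω = 1610∠0.1° Ω.
Step 4 — Source phasor: V = 220∠-48.0° V = 147.2 - j163.5 V.
Step 5 — Ohm's law: I = V / Z_total = (147.2 - j163.5) / (1610 + j3.77) = 0.0912 - j0.1018 A.
Step 6 — Convert to polar: |I| = 0.1366 A, ∠I = -48.1°.

I = 0.1366∠-48.1° A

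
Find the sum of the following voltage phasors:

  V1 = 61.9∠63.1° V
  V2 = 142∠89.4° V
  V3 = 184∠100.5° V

Step 1 — Convert each phasor to rectangular form:
  V1 = 61.9·(cos(63.1°) + j·sin(63.1°)) = 28.01 + j55.2 V
  V2 = 142·(cos(89.4°) + j·sin(89.4°)) = 1.487 + j142 V
  V3 = 184·(cos(100.5°) + j·sin(100.5°)) = -33.53 + j180.9 V
Step 2 — Sum components: V_total = -4.039 + j378.1 V.
Step 3 — Convert to polar: |V_total| = 378.1 V, ∠V_total = 90.6°.

V_total = 378.1∠90.6° V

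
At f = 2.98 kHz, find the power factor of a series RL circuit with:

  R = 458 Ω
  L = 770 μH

Step 1 — Angular frequency: ω = 2π·f = 2π·2980 = 1.872e+04 rad/s.
Step 2 — Component impedances:
  R: Z = R = 458 Ω
  L: Z = jωL = j·1.872e+04·0.00077 = 0 + j14.42 Ω
Step 3 — Series combination: Z_total = R + L = 458 + j14.42 Ω = 458.2∠1.8° Ω.
Step 4 — Power factor: PF = cos(φ) = Re(Z)/|Z| = 458/458.23 = 0.9995.
Step 5 — Type: Im(Z) = 14.42 ⇒ lagging (phase φ = 1.8°).

PF = 0.9995 (lagging, φ = 1.8°)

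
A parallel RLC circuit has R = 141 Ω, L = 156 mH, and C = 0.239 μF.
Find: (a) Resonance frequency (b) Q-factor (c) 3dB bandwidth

Step 1 — Resonance: ω₀ = 1/√(LC) = 1/√(0.156·2.39e-07) = 5179 rad/s.
Step 2 — f₀ = ω₀/(2π) = 824.2 Hz.
Step 3 — Parallel Q: Q = R/(ω₀L) = 141/(5179·0.156) = 0.1745.
Step 4 — Bandwidth: Δω = ω₀/Q = 2.967e+04 rad/s; BW = Δω/(2π) = 4723 Hz.

(a) f₀ = 824.2 Hz  (b) Q = 0.1745  (c) BW = 4723 Hz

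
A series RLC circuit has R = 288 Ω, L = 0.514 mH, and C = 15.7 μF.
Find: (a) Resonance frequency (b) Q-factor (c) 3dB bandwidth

Step 1 — Resonance condition Im(Z)=0 gives ω₀ = 1/√(LC).
Step 2 — ω₀ = 1/√(0.000514·1.57e-05) = 1.113e+04 rad/s.
Step 3 — f₀ = ω₀/(2π) = 1772 Hz.
Step 4 — Series Q: Q = ω₀L/R = 1.113e+04·0.000514/288 = 0.01987.
Step 5 — 3dB bandwidth: Δω = ω₀/Q = 5.603e+05 rad/s; BW = Δω/(2π) = 8.918e+04 Hz.

(a) f₀ = 1772 Hz  (b) Q = 0.01987  (c) BW = 8.918e+04 Hz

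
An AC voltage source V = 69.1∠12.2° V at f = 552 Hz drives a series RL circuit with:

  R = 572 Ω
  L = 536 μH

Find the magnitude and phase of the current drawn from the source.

Step 1 — Angular frequency: ω = 2π·f = 2π·552 = 3468 rad/s.
Step 2 — Component impedances:
  R: Z = R = 572 Ω
  L: Z = jωL = j·3468·0.000536 = 0 + j1.859 Ω
Step 3 — Series combination: Z_total = R + L = 572 + j1.859 Ω = 572∠0.2° Ω.
Step 4 — Source phasor: V = 69.1∠12.2° V = 67.54 + j14.6 V.
Step 5 — Ohm's law: I = V / Z_total = (67.54 + j14.6) / (572 + j1.859) = 0.1182 + j0.02514 A.
Step 6 — Convert to polar: |I| = 0.1208 A, ∠I = 12.0°.

I = 0.1208∠12.0° A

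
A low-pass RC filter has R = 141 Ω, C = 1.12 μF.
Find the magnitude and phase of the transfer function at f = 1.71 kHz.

Step 1 — Angular frequency: ω = 2π·1710 = 1.074e+04 rad/s.
Step 2 — Transfer function: H(jω) = 1/(1 + jωRC).
Step 3 — Denominator: 1 + jωRC = 1 + j·1.074e+04·141·1.12e-06 = 1 + j1.697.
Step 4 — H = 0.2578 - j0.4374.
Step 5 — Magnitude: |H| = 0.5077 (-5.9 dB); phase: φ = -59.5°.

|H| = 0.5077 (-5.9 dB), φ = -59.5°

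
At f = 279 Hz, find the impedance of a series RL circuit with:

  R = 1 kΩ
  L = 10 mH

Step 1 — Angular frequency: ω = 2π·f = 2π·279 = 1753 rad/s.
Step 2 — Component impedances:
  R: Z = R = 1000 Ω
  L: Z = jωL = j·1753·0.01 = 0 + j17.53 Ω
Step 3 — Series combination: Z_total = R + L = 1000 + j17.53 Ω = 1000∠1.0° Ω.

Z = 1000 + j17.53 Ω = 1000∠1.0° Ω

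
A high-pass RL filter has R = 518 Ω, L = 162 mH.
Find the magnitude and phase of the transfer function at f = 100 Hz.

Step 1 — Angular frequency: ω = 2π·100 = 628.3 rad/s.
Step 2 — Transfer function: H(jω) = jωL/(R + jωL).
Step 3 — Numerator jωL = j·101.8; denominator R + jωL = 518 + j101.8.
Step 4 — H = 0.03718 + j0.1892.
Step 5 — Magnitude: |H| = 0.1928 (-14.3 dB); phase: φ = 78.9°.

|H| = 0.1928 (-14.3 dB), φ = 78.9°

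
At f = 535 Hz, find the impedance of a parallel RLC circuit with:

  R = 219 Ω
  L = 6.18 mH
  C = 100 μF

Step 1 — Angular frequency: ω = 2π·f = 2π·535 = 3362 rad/s.
Step 2 — Component impedances:
  R: Z = R = 219 Ω
  L: Z = jωL = j·3362·0.00618 = 0 + j20.77 Ω
  C: Z = 1/(jωC) = -j/(ω·C) = 0 - j2.975 Ω
Step 3 — Parallel combination: 1/Z_total = 1/R + 1/L + 1/C; Z_total = 0.05503 - j3.471 Ω = 3.472∠-89.1° Ω.

Z = 0.05503 - j3.471 Ω = 3.472∠-89.1° Ω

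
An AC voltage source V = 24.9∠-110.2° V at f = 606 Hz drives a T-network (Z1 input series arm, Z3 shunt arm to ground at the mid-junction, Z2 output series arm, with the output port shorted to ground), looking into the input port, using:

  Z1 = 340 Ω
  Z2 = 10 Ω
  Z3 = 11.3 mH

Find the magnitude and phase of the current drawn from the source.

Step 1 — Angular frequency: ω = 2π·f = 2π·606 = 3808 rad/s.
Step 2 — Component impedances:
  Z1: Z = R = 340 Ω
  Z2: Z = R = 10 Ω
  Z3: Z = jωL = j·3808·0.0113 = 0 + j43.03 Ω
Step 3 — With the output port shorted to ground, the output series arm Z2 runs from the junction to ground; the shunt arm Z3 also runs from the junction to ground. They appear in parallel: Z3 || Z2 = 9.488 + j2.205 Ω.
Step 4 — Series with input arm Z1: Z_in = Z1 + (Z3 || Z2) = 349.5 + j2.205 Ω = 349.5∠0.4° Ω.
Step 5 — Source phasor: V = 24.9∠-110.2° V = -8.598 - j23.37 V.
Step 6 — Ohm's law: I = V / Z_total = (-8.598 - j23.37) / (349.5 + j2.205) = -0.02502 - j0.06671 A.
Step 7 — Convert to polar: |I| = 0.07125 A, ∠I = -110.6°.

I = 0.07125∠-110.6° A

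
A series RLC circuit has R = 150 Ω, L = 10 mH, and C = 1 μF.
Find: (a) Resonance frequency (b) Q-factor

Step 1 — Resonance condition Im(Z)=0 gives ω₀ = 1/√(LC).
Step 2 — ω₀ = 1/√(0.01·1e-06) = 1e+04 rad/s.
Step 3 — f₀ = ω₀/(2π) = 1592 Hz.
Step 4 — Series Q: Q = ω₀L/R = 1e+04·0.01/150 = 0.6667.

(a) f₀ = 1592 Hz  (b) Q = 0.6667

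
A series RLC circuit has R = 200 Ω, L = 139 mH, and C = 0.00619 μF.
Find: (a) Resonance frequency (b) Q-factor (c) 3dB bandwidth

Step 1 — Resonance: ω₀ = 1/√(LC) = 1/√(0.139·6.19e-09) = 3.409e+04 rad/s.
Step 2 — f₀ = ω₀/(2π) = 5426 Hz.
Step 3 — Series Q: Q = ω₀L/R = 3.409e+04·0.139/200 = 23.69.
Step 4 — Bandwidth: Δω = ω₀/Q = 1439 rad/s; BW = Δω/(2π) = 229 Hz.

(a) f₀ = 5426 Hz  (b) Q = 23.69  (c) BW = 229 Hz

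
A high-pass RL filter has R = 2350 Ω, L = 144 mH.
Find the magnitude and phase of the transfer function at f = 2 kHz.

Step 1 — Angular frequency: ω = 2π·2000 = 1.257e+04 rad/s.
Step 2 — Transfer function: H(jω) = jωL/(R + jωL).
Step 3 — Numerator jωL = j·1810; denominator R + jωL = 2350 + j1810.
Step 4 — H = 0.3722 + j0.4834.
Step 5 — Magnitude: |H| = 0.6101 (-4.3 dB); phase: φ = 52.4°.

|H| = 0.6101 (-4.3 dB), φ = 52.4°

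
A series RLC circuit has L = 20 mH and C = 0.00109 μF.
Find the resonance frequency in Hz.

Step 1 — Resonance condition Im(Z)=0 gives ω₀ = 1/√(LC).
Step 2 — ω₀ = 1/√(0.02·1.09e-09) = 2.142e+05 rad/s.
Step 3 — f₀ = ω₀/(2π) = 3.409e+04 Hz.

f₀ = 3.409e+04 Hz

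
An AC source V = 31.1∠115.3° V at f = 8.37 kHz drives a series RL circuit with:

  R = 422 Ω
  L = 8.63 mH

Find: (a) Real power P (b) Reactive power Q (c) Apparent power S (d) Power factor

Step 1 — Angular frequency: ω = 2π·f = 2π·8370 = 5.259e+04 rad/s.
Step 2 — Component impedances:
  R: Z = R = 422 Ω
  L: Z = jωL = j·5.259e+04·0.00863 = 0 + j453.9 Ω
Step 3 — Series combination: Z_total = R + L = 422 + j453.9 Ω = 619.7∠47.1° Ω.
Step 4 — Source phasor: V = 31.1∠115.3° V = -13.29 + j28.12 V.
Step 5 — Current: I = V / Z = 0.01862 + j0.0466 A = 0.05018∠68.2° A.
Step 6 — Complex power: S = V·I* = 1.063 + j1.143 VA.
Step 7 — Real power: P = Re(S) = 1.063 W.
Step 8 — Reactive power: Q = Im(S) = 1.143 VAR.
Step 9 — Apparent power: |S| = 1.561 VA.
Step 10 — Power factor: PF = P/|S| = 0.6809 (lagging).

(a) P = 1.063 W  (b) Q = 1.143 VAR  (c) S = 1.561 VA  (d) PF = 0.6809 (lagging)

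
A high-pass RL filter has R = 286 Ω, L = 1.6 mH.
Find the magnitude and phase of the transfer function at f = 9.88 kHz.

Step 1 — Angular frequency: ω = 2π·9880 = 6.208e+04 rad/s.
Step 2 — Transfer function: H(jω) = jωL/(R + jωL).
Step 3 — Numerator jωL = j·99.32; denominator R + jωL = 286 + j99.32.
Step 4 — H = 0.1076 + j0.3099.
Step 5 — Magnitude: |H| = 0.3281 (-9.7 dB); phase: φ = 70.8°.

|H| = 0.3281 (-9.7 dB), φ = 70.8°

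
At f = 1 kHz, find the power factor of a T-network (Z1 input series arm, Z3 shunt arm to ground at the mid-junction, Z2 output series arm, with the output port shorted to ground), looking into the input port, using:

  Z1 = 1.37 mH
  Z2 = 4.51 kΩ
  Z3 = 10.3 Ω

Step 1 — Angular frequency: ω = 2π·f = 2π·1000 = 6283 rad/s.
Step 2 — Component impedances:
  Z1: Z = jωL = j·6283·0.00137 = 0 + j8.608 Ω
  Z2: Z = R = 4510 Ω
  Z3: Z = R = 10.3 Ω
Step 3 — With the output port shorted to ground, the output series arm Z2 runs from the junction to ground; the shunt arm Z3 also runs from the junction to ground. They appear in parallel: Z3 || Z2 = 10.28 Ω.
Step 4 — Series with input arm Z1: Z_in = Z1 + (Z3 || Z2) = 10.28 + j8.608 Ω = 13.41∠40.0° Ω.
Step 5 — Power factor: PF = cos(φ) = Re(Z)/|Z| = 10.28/13.41 = 0.7666.
Step 6 — Type: Im(Z) = 8.608 ⇒ lagging (phase φ = 40.0°).

PF = 0.7666 (lagging, φ = 40.0°)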